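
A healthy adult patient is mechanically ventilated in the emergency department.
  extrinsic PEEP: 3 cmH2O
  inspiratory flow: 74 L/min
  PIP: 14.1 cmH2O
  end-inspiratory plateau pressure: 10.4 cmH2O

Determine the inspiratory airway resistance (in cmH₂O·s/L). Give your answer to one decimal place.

Flow: 74 L/min ÷ 60 = 1.2333 L/s.
Raw = (PIP − Pplat) / flow = (14.1 − 10.4) / 1.2333 = 3.7 / 1.2333 = 3.0 cmH2O·s/L.

3.0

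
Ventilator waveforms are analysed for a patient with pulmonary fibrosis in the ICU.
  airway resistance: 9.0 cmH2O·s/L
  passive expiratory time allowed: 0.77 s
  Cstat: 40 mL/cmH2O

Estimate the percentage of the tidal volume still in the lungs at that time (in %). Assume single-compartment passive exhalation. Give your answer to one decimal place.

τ = R × C = 9.0 × 40 mL/cmH2O = 9.0 × 0.040 L/cmH2O = 0.36 s.
Passive exhalation: V(t)/V₀ = e^(−t/τ) = e^(−0.77/0.36) = 0.1178.
Fraction remaining = 0.1178 → 11.78%.

11.8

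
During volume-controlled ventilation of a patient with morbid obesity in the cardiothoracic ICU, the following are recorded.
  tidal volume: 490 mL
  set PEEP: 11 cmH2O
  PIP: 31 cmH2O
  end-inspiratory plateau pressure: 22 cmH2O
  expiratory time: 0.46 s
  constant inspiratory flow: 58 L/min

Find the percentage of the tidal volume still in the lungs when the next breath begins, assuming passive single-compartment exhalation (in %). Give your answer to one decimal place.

Flow: 58 L/min ÷ 60 = 0.9667 L/s.
R = (PIP − Pplat)/V̇ = (31 − 22) / 0.9667 = 9.0/0.9667 = 9.31 cmH2O·s/L.
C = Vt/(Pplat − PEEP) = 490.0 / (22 − 11) = 490.0/11.0 = 44.545 mL/cmH2O.
τ = R × C = 9.31 × 0.04455 L/cmH2O = 0.4148 s.
Fraction remaining at end-expiration = e^(−Te/τ) = e^(−0.46/0.4148) = 0.3299 → 32.99%.

33.0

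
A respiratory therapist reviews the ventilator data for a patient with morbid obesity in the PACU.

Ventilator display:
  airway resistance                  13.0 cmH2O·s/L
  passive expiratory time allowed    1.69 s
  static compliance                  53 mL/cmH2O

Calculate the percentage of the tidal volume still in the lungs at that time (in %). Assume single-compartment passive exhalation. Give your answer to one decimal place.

8.6

τ = R × C = 13.0 × 53 mL/cmH2O = 13.0 × 0.053 L/cmH2O = 0.689 s.
Passive exhalation: V(t)/V₀ = e^(−t/τ) = e^(−1.69/0.689) = 0.08605.
Fraction remaining = 0.08605 → 8.605%.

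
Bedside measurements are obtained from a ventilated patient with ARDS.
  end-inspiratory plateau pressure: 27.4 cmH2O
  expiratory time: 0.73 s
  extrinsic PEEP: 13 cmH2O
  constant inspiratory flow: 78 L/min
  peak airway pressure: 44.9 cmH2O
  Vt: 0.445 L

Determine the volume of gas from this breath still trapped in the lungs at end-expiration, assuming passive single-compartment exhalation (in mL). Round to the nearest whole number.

77

Flow: 78 L/min ÷ 60 = 1.3 L/s.
R = (PIP − Pplat)/V̇ = (44.9 − 27.4) / 1.3 = 17.5/1.3 = 13.462 cmH2O·s/L.
C = Vt/(Pplat − PEEP) = 445.0 / (27.4 − 13) = 445.0/14.4 = 30.903 mL/cmH2O.
τ = R × C = 13.462 × 0.0309 L/cmH2O = 0.416 s.
Fraction remaining = e^(−Te/τ) = e^(−0.73/0.416) = 0.1729.
Trapped volume = 445.0 × 0.1729 = 76.941 mL.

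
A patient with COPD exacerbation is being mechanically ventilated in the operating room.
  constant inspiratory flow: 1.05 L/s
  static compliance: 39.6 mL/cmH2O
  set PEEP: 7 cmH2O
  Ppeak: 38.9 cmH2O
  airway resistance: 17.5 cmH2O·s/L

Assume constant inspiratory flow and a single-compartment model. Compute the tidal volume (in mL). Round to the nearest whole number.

536

Equation of motion (constant flow): PIP = Vt/C + R·V̇ + PEEP.
Vt/C = PIP − R·V̇ − PEEP = 38.9 − 18.375 − 7 = 13.525 cmH2O.
Vt = C × 13.525 = 39.6 × 13.525 = 535.59 mL.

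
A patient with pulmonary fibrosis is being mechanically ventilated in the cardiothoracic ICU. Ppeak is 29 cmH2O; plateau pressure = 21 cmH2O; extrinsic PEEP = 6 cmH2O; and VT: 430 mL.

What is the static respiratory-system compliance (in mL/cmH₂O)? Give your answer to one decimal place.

Cstat = Vt / (Pplat − PEEP) = 430 / (21 − 6) = 430 / 15.0 = 28.667 mL/cmH2O.

28.7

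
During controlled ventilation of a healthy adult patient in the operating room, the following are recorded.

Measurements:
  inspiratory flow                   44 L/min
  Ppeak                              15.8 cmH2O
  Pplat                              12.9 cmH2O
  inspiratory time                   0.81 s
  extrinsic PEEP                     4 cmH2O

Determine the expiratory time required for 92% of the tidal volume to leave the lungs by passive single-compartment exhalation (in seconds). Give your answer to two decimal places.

Flow: 44 L/min ÷ 60 = 0.7333 L/s.
Vt = flow × Ti = 0.7333 L/s × 0.81 s × 1000 mL/L = 593.97 mL.
R = (PIP − Pplat)/V̇ = (15.8 − 12.9) / 0.7333 = 2.9/0.7333 = 3.955 cmH2O·s/L.
C = Vt/(Pplat − PEEP) = 593.97 / (12.9 − 4) = 593.97/8.9 = 66.738 mL/cmH2O.
τ = R × C = 3.955 × 0.06674 L/cmH2O = 0.264 s.
t = −τ·ln(1 − 0.92) = −0.264·ln(0.08) = 0.6668 s.

0.67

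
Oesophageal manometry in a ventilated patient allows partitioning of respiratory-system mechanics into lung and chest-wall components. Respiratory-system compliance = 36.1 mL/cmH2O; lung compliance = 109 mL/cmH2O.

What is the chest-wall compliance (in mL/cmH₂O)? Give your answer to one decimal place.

54.0

1/Ccw = 1/Crs − 1/CL.
1/Ccw = 1/36.1 − 1/109 = 0.01853.
Ccw = 53.967 mL/cmH2O.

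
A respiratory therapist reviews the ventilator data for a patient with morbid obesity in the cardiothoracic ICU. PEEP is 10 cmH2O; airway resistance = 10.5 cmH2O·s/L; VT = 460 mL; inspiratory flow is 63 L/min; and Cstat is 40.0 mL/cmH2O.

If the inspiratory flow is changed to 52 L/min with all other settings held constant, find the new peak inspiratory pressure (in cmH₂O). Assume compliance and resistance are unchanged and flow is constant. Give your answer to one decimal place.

Flow: 63 L/min ÷ 60 = 1.05 L/s.
New flow: 52 L/min ÷ 60 = 0.8667 L/s.
PIP = Vt/C + R·V̇ + PEEP (constant-flow equation of motion).
Only the resistive term changes: ΔPIP = R × ΔV̇ = 10.5 × (0.8667 − 1.05) = 10.5 × -0.1833 = -1.925 cmH2O.
Original PIP = 460/40.0 + 10.5×1.05 + 10 = 32.525 cmH2O; new PIP = 32.525 + (-1.925) = 30.6 cmH2O.

30.6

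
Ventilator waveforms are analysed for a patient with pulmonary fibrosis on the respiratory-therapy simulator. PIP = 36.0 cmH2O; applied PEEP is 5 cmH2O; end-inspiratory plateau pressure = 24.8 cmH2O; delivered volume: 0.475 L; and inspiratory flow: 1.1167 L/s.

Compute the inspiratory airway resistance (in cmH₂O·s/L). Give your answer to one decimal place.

Raw = (PIP − Pplat) / flow = (36.0 − 24.8) / 1.1167 = 11.2 / 1.1167 = 10.03 cmH2O·s/L.

10.0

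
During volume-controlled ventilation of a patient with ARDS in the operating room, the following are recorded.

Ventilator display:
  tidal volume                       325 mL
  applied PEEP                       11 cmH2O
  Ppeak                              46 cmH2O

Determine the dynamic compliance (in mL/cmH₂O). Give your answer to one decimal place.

Dynamic compliance = Vt / (PIP − PEEP) = 325 / (46 − 11) = 325 / 35.0 = 9.286 mL/cmH2O.

9.3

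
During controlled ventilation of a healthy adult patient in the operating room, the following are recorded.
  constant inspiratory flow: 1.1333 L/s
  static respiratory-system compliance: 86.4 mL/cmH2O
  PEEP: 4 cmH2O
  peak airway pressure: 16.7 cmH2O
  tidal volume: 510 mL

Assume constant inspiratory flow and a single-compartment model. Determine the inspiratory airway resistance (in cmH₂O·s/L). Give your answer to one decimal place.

Equation of motion (constant flow): PIP = Vt/C + R·V̇ + PEEP.
R·V̇ = PIP − Vt/C − PEEP = 16.7 − 510/86.4 − 4 = 16.7 − 5.903 − 4 = 6.797 cmH2O.
R = 6.797 / 1.1333 = 5.998 cmH2O·s/L.

6.0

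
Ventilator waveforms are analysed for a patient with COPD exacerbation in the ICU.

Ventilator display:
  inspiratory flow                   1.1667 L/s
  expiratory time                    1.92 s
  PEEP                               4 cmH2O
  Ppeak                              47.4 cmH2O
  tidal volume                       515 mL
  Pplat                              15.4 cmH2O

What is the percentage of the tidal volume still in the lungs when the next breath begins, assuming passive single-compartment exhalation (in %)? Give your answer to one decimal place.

R = (PIP − Pplat)/V̇ = (47.4 − 15.4) / 1.1667 = 32.0/1.1667 = 27.428 cmH2O·s/L.
C = Vt/(Pplat − PEEP) = 515.0 / (15.4 − 4) = 515.0/11.4 = 45.175 mL/cmH2O.
τ = R × C = 27.428 × 0.04518 L/cmH2O = 1.239 s.
Fraction remaining at end-expiration = e^(−Te/τ) = e^(−1.92/1.239) = 0.2123 → 21.23%.

21.2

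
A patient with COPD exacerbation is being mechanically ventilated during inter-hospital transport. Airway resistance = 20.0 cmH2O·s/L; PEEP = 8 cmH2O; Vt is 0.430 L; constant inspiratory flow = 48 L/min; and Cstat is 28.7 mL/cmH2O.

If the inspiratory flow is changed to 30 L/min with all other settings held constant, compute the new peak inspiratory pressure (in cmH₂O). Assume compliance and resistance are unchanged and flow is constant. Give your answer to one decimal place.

Flow: 48 L/min ÷ 60 = 0.8 L/s.
New flow: 30 L/min ÷ 60 = 0.5 L/s.
PIP = Vt/C + R·V̇ + PEEP (constant-flow equation of motion).
Only the resistive term changes: ΔPIP = R × ΔV̇ = 20.0 × (0.5 − 0.8) = 20.0 × -0.3 = -6.0 cmH2O.
Original PIP = 430/28.7 + 20.0×0.8 + 8 = 38.983 cmH2O; new PIP = 38.983 + (-6.0) = 32.983 cmH2O.

33.0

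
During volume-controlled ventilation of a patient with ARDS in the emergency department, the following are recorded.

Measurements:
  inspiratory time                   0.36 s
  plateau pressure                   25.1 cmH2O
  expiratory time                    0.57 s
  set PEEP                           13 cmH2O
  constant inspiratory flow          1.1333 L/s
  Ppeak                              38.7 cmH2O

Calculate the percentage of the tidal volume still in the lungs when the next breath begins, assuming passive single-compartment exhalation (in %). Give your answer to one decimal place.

Vt = flow × Ti = 1.1333 L/s × 0.36 s × 1000 mL/L = 407.99 mL.
R = (PIP − Pplat)/V̇ = (38.7 − 25.1) / 1.1333 = 13.6/1.1333 = 12.0 cmH2O·s/L.
C = Vt/(Pplat − PEEP) = 407.99 / (25.1 − 13) = 407.99/12.1 = 33.718 mL/cmH2O.
τ = R × C = 12.0 × 0.03372 L/cmH2O = 0.4046 s.
Fraction remaining at end-expiration = e^(−Te/τ) = e^(−0.57/0.4046) = 0.2444 → 24.44%.

24.4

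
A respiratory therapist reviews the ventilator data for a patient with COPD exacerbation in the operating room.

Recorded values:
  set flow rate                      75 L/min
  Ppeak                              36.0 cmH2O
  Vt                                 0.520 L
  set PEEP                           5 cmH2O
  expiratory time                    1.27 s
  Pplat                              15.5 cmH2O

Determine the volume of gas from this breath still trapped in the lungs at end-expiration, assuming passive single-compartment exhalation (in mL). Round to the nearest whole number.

Flow: 75 L/min ÷ 60 = 1.25 L/s.
R = (PIP − Pplat)/V̇ = (36.0 − 15.5) / 1.25 = 20.5/1.25 = 16.4 cmH2O·s/L.
C = Vt/(Pplat − PEEP) = 520.0 / (15.5 − 5) = 520.0/10.5 = 49.524 mL/cmH2O.
τ = R × C = 16.4 × 0.04952 L/cmH2O = 0.8121 s.
Fraction remaining = e^(−Te/τ) = e^(−1.27/0.8121) = 0.2093.
Trapped volume = 520.0 × 0.2093 = 108.84 mL.

109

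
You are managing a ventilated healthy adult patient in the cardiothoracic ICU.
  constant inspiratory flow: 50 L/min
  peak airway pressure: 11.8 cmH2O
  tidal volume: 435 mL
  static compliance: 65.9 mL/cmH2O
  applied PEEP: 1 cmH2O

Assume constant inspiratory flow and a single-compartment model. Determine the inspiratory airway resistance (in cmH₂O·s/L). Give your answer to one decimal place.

Flow: 50 L/min ÷ 60 = 0.8333 L/s.
Equation of motion (constant flow): PIP = Vt/C + R·V̇ + PEEP.
R·V̇ = PIP − Vt/C − PEEP = 11.8 − 435/65.9 − 1 = 11.8 − 6.601 − 1 = 4.199 cmH2O.
R = 4.199 / 0.8333 = 5.039 cmH2O·s/L.

5.0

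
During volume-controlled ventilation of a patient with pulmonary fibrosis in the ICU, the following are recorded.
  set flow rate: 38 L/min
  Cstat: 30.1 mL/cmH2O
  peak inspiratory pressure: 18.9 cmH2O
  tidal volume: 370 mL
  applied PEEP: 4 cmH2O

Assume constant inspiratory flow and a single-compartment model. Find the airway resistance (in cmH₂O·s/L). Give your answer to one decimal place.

4.1

Flow: 38 L/min ÷ 60 = 0.6333 L/s.
Equation of motion (constant flow): PIP = Vt/C + R·V̇ + PEEP.
R·V̇ = PIP − Vt/C − PEEP = 18.9 − 370/30.1 − 4 = 18.9 − 12.292 − 4 = 2.608 cmH2O.
R = 2.608 / 0.6333 = 4.118 cmH2O·s/L.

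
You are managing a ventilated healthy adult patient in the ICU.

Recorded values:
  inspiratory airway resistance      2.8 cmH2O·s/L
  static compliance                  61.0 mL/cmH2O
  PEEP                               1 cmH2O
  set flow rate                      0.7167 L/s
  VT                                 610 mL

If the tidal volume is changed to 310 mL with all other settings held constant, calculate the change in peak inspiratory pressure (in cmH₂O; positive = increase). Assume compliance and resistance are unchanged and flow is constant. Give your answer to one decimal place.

PIP = Vt/C + R·V̇ + PEEP (constant-flow equation of motion).
Only the elastic term changes: ΔPIP = ΔVt / C = (310 − 610) / 61.0 = -4.918 cmH2O.

-4.9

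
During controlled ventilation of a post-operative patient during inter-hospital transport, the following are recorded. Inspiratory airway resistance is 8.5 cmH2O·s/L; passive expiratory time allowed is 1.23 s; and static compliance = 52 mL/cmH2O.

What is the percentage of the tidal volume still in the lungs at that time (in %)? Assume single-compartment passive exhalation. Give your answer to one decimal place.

τ = R × C = 8.5 × 52 mL/cmH2O = 8.5 × 0.052 L/cmH2O = 0.442 s.
Passive exhalation: V(t)/V₀ = e^(−t/τ) = e^(−1.23/0.442) = 0.06186.
Fraction remaining = 0.06186 → 6.186%.

6.2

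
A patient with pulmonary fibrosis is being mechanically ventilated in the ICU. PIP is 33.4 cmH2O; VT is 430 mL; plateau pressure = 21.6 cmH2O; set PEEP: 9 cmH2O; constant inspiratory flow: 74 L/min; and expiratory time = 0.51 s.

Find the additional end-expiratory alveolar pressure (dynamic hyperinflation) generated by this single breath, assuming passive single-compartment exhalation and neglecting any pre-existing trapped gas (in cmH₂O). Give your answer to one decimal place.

Flow: 74 L/min ÷ 60 = 1.2333 L/s.
R = (PIP − Pplat)/V̇ = (33.4 − 21.6) / 1.2333 = 11.8/1.2333 = 9.568 cmH2O·s/L.
C = Vt/(Pplat − PEEP) = 430.0 / (21.6 − 9) = 430.0/12.6 = 34.127 mL/cmH2O.
τ = R × C = 9.568 × 0.03413 L/cmH2O = 0.3266 s.
Fraction remaining = e^(−Te/τ) = e^(−0.51/0.3266) = 0.2098; trapped volume = 430.0 × 0.2098 = 90.214 mL.
Additional alveolar pressure from trapping ≈ V_trapped / C = 90.214 / 34.127 = 2.643 cmH2O.

2.6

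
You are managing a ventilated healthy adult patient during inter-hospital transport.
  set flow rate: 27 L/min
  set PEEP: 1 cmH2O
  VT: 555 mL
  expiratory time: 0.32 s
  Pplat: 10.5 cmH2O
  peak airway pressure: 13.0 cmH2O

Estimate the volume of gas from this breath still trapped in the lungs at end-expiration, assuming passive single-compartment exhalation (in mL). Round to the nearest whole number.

Flow: 27 L/min ÷ 60 = 0.45 L/s.
R = (PIP − Pplat)/V̇ = (13.0 − 10.5) / 0.45 = 2.5/0.45 = 5.556 cmH2O·s/L.
C = Vt/(Pplat − PEEP) = 555.0 / (10.5 − 1) = 555.0/9.5 = 58.421 mL/cmH2O.
τ = R × C = 5.556 × 0.05842 L/cmH2O = 0.3246 s.
Fraction remaining = e^(−Te/τ) = e^(−0.32/0.3246) = 0.3731.
Trapped volume = 555.0 × 0.3731 = 207.07 mL.

207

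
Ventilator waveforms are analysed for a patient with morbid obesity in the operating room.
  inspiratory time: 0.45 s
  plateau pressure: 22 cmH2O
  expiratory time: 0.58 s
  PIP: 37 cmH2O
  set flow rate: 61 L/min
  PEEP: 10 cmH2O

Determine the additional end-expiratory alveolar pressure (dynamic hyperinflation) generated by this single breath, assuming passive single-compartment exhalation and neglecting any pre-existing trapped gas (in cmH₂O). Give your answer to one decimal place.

Flow: 61 L/min ÷ 60 = 1.0167 L/s.
Vt = flow × Ti = 1.0167 L/s × 0.45 s × 1000 mL/L = 457.52 mL.
R = (PIP − Pplat)/V̇ = (37 − 22) / 1.0167 = 15.0/1.0167 = 14.754 cmH2O·s/L.
C = Vt/(Pplat − PEEP) = 457.52 / (22 − 10) = 457.52/12.0 = 38.127 mL/cmH2O.
τ = R × C = 14.754 × 0.03813 L/cmH2O = 0.5626 s.
Fraction remaining = e^(−Te/τ) = e^(−0.58/0.5626) = 0.3567; trapped volume = 457.52 × 0.3567 = 163.2 mL.
Additional alveolar pressure from trapping ≈ V_trapped / C = 163.2 / 38.127 = 4.28 cmH2O.

4.3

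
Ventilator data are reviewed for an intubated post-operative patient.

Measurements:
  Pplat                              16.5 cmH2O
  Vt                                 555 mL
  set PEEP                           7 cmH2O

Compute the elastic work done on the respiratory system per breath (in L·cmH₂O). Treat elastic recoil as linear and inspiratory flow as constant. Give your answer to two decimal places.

2.64

Elastic work ≈ ½ × (Pplat − PEEP) × Vt = 0.5 × (16.5 − 7) × 0.555 L = 0.5 × 9.5 × 0.555 = 2.636 L·cmH2O.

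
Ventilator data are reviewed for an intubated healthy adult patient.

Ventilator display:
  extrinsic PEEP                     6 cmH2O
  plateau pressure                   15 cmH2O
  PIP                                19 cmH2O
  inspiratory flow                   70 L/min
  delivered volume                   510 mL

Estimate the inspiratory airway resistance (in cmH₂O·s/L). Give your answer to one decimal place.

Flow: 70 L/min ÷ 60 = 1.1667 L/s.
Raw = (PIP − Pplat) / flow = (19 − 15) / 1.1667 = 4.0 / 1.1667 = 3.428 cmH2O·s/L.

3.4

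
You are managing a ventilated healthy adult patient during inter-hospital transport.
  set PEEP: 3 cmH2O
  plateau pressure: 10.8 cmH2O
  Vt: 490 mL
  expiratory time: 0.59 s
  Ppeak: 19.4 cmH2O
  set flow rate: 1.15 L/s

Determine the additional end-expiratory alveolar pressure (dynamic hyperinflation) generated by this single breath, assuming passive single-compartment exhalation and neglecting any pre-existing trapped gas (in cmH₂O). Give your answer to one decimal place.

2.2

R = (PIP − Pplat)/V̇ = (19.4 − 10.8) / 1.15 = 8.6/1.15 = 7.478 cmH2O·s/L.
C = Vt/(Pplat − PEEP) = 490.0 / (10.8 − 3) = 490.0/7.8 = 62.821 mL/cmH2O.
τ = R × C = 7.478 × 0.06282 L/cmH2O = 0.4698 s.
Fraction remaining = e^(−Te/τ) = e^(−0.59/0.4698) = 0.2848; trapped volume = 490.0 × 0.2848 = 139.55 mL.
Additional alveolar pressure from trapping ≈ V_trapped / C = 139.55 / 62.821 = 2.221 cmH2O.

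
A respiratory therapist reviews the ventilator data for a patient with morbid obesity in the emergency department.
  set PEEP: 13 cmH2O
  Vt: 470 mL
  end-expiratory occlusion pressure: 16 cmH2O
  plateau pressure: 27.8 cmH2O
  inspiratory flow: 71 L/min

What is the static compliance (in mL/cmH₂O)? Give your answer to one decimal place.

End-expiratory occlusion gives total PEEP = 16 cmH2O (intrinsic PEEP = 16 − 13 = 3). Use total PEEP for the elastic gradient.
Cstat = Vt / (Pplat − PEEPtotal) = 470 / (27.8 − 16) = 470 / 11.8 = 39.831 mL/cmH2O.

39.8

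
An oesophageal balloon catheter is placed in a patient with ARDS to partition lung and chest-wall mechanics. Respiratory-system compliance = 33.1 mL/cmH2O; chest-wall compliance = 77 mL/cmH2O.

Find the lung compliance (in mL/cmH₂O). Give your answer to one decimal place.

1/CL = 1/Crs − 1/Ccw.
1/CL = 1/33.1 − 1/77 = 0.01722.
CL = 58.072 mL/cmH2O.

58.1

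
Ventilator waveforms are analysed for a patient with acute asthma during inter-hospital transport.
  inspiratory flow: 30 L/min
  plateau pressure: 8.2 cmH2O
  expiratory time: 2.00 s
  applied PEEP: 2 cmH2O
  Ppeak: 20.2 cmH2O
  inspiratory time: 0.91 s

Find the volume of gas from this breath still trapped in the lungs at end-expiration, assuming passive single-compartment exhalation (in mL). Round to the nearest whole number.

Flow: 30 L/min ÷ 60 = 0.5 L/s.
Vt = flow × Ti = 0.5 L/s × 0.91 s × 1000 mL/L = 455.0 mL.
R = (PIP − Pplat)/V̇ = (20.2 − 8.2) / 0.5 = 12.0/0.5 = 24.0 cmH2O·s/L.
C = Vt/(Pplat − PEEP) = 455.0 / (8.2 − 2) = 455.0/6.2 = 73.387 mL/cmH2O.
τ = R × C = 24.0 × 0.07339 L/cmH2O = 1.761 s.
Fraction remaining = e^(−Te/τ) = e^(−2.00/1.761) = 0.3212.
Trapped volume = 455.0 × 0.3212 = 146.15 mL.

146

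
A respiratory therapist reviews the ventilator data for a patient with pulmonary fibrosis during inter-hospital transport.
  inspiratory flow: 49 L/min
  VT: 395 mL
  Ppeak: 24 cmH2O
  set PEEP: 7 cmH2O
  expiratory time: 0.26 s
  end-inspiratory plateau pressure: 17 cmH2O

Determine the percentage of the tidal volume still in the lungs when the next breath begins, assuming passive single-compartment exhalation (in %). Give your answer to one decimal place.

Flow: 49 L/min ÷ 60 = 0.8167 L/s.
R = (PIP − Pplat)/V̇ = (24 − 17) / 0.8167 = 7.0/0.8167 = 8.571 cmH2O·s/L.
C = Vt/(Pplat − PEEP) = 395.0 / (17 − 7) = 395.0/10.0 = 39.5 mL/cmH2O.
τ = R × C = 8.571 × 0.0395 L/cmH2O = 0.3386 s.
Fraction remaining at end-expiration = e^(−Te/τ) = e^(−0.26/0.3386) = 0.464 → 46.4%.

46.4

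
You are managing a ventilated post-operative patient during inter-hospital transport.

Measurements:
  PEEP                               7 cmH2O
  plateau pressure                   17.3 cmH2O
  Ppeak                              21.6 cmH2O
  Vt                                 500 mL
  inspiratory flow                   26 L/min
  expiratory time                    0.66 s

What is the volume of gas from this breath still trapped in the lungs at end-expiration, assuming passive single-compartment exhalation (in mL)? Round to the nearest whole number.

Flow: 26 L/min ÷ 60 = 0.4333 L/s.
R = (PIP − Pplat)/V̇ = (21.6 − 17.3) / 0.4333 = 4.3/0.4333 = 9.924 cmH2O·s/L.
C = Vt/(Pplat − PEEP) = 500.0 / (17.3 − 7) = 500.0/10.3 = 48.544 mL/cmH2O.
τ = R × C = 9.924 × 0.04854 L/cmH2O = 0.4817 s.
Fraction remaining = e^(−Te/τ) = e^(−0.66/0.4817) = 0.2541.
Trapped volume = 500.0 × 0.2541 = 127.05 mL.

127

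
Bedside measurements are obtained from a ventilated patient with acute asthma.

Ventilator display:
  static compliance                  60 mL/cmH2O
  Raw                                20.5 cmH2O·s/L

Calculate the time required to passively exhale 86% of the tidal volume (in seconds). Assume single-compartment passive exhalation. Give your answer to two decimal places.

2.42

τ = R × C = 20.5 × 60 mL/cmH2O = 20.5 × 0.060 L/cmH2O = 1.23 s.
Exhaled fraction f = 1 − e^(−t/τ) → t = −τ·ln(1 − f) = −1.23·ln(0.14) = 2.418 s.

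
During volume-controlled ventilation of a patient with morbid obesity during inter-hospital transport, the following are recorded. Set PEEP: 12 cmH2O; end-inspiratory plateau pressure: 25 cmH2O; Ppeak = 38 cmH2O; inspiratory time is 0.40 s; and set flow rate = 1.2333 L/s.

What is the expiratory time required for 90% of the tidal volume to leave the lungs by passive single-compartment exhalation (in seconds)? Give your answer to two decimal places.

0.92

Vt = flow × Ti = 1.2333 L/s × 0.40 s × 1000 mL/L = 493.32 mL.
R = (PIP − Pplat)/V̇ = (38 − 25) / 1.2333 = 13.0/1.2333 = 10.541 cmH2O·s/L.
C = Vt/(Pplat − PEEP) = 493.32 / (25 − 12) = 493.32/13.0 = 37.948 mL/cmH2O.
τ = R × C = 10.541 × 0.03795 L/cmH2O = 0.4 s.
t = −τ·ln(1 − 0.90) = −0.4·ln(0.1) = 0.921 s.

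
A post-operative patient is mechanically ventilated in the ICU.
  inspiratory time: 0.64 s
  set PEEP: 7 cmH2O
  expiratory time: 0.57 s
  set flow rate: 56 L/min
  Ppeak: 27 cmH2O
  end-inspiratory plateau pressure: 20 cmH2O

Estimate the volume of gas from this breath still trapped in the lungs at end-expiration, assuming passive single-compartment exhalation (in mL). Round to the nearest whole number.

Flow: 56 L/min ÷ 60 = 0.9333 L/s.
Vt = flow × Ti = 0.9333 L/s × 0.64 s × 1000 mL/L = 597.31 mL.
R = (PIP − Pplat)/V̇ = (27 − 20) / 0.9333 = 7.0/0.9333 = 7.5 cmH2O·s/L.
C = Vt/(Pplat − PEEP) = 597.31 / (20 − 7) = 597.31/13.0 = 45.947 mL/cmH2O.
τ = R × C = 7.5 × 0.04595 L/cmH2O = 0.3446 s.
Fraction remaining = e^(−Te/τ) = e^(−0.57/0.3446) = 0.1913.
Trapped volume = 597.31 × 0.1913 = 114.27 mL.

114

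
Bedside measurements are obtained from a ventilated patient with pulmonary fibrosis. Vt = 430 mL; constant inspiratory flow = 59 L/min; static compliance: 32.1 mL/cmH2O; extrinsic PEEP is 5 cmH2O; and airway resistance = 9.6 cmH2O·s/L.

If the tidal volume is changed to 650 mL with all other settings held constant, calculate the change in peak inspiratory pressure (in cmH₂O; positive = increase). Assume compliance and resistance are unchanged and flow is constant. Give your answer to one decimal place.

6.9

PIP = Vt/C + R·V̇ + PEEP (constant-flow equation of motion).
Only the elastic term changes: ΔPIP = ΔVt / C = (650 − 430) / 32.1 = 6.854 cmH2O.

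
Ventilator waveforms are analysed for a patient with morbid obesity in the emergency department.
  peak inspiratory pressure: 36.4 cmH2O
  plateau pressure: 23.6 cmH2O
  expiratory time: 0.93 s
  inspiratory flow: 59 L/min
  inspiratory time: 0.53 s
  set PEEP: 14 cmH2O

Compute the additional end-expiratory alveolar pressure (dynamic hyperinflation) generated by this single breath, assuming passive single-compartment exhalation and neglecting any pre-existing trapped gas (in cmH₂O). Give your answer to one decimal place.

Flow: 59 L/min ÷ 60 = 0.9833 L/s.
Vt = flow × Ti = 0.9833 L/s × 0.53 s × 1000 mL/L = 521.15 mL.
R = (PIP − Pplat)/V̇ = (36.4 − 23.6) / 0.9833 = 12.8/0.9833 = 13.017 cmH2O·s/L.
C = Vt/(Pplat − PEEP) = 521.15 / (23.6 − 14) = 521.15/9.6 = 54.286 mL/cmH2O.
τ = R × C = 13.017 × 0.05429 L/cmH2O = 0.7067 s.
Fraction remaining = e^(−Te/τ) = e^(−0.93/0.7067) = 0.2682; trapped volume = 521.15 × 0.2682 = 139.77 mL.
Additional alveolar pressure from trapping ≈ V_trapped / C = 139.77 / 54.286 = 2.575 cmH2O.

2.6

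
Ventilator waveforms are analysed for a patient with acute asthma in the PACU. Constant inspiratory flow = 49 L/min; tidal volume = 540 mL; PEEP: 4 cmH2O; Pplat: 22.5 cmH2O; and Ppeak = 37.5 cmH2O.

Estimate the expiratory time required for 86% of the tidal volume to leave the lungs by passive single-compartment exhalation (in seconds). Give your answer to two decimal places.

1.05

Flow: 49 L/min ÷ 60 = 0.8167 L/s.
R = (PIP − Pplat)/V̇ = (37.5 − 22.5) / 0.8167 = 15.0/0.8167 = 18.367 cmH2O·s/L.
C = Vt/(Pplat − PEEP) = 540.0 / (22.5 − 4) = 540.0/18.5 = 29.189 mL/cmH2O.
τ = R × C = 18.367 × 0.02919 L/cmH2O = 0.5361 s.
t = −τ·ln(1 − 0.86) = −0.5361·ln(0.14) = 1.054 s.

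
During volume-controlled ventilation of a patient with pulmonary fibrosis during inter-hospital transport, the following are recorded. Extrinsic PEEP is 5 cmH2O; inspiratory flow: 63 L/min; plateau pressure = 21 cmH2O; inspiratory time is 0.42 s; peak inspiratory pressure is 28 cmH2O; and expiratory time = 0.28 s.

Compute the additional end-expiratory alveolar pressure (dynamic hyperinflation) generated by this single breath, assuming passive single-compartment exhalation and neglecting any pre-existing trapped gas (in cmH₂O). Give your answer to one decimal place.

Flow: 63 L/min ÷ 60 = 1.05 L/s.
Vt = flow × Ti = 1.05 L/s × 0.42 s × 1000 mL/L = 441.0 mL.
R = (PIP − Pplat)/V̇ = (28 − 21) / 1.05 = 7.0/1.05 = 6.667 cmH2O·s/L.
C = Vt/(Pplat − PEEP) = 441.0 / (21 − 5) = 441.0/16.0 = 27.563 mL/cmH2O.
τ = R × C = 6.667 × 0.02756 L/cmH2O = 0.1837 s.
Fraction remaining = e^(−Te/τ) = e^(−0.28/0.1837) = 0.2178; trapped volume = 441.0 × 0.2178 = 96.05 mL.
Additional alveolar pressure from trapping ≈ V_trapped / C = 96.05 / 27.563 = 3.485 cmH2O.

3.5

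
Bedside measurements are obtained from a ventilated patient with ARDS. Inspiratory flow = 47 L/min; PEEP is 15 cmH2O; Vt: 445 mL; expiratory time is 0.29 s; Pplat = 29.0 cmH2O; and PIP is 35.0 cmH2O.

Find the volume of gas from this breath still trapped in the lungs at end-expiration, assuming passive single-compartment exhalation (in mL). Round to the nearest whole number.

135

Flow: 47 L/min ÷ 60 = 0.7833 L/s.
R = (PIP − Pplat)/V̇ = (35.0 − 29.0) / 0.7833 = 6.0/0.7833 = 7.66 cmH2O·s/L.
C = Vt/(Pplat − PEEP) = 445.0 / (29.0 − 15) = 445.0/14.0 = 31.786 mL/cmH2O.
τ = R × C = 7.66 × 0.03179 L/cmH2O = 0.2435 s.
Fraction remaining = e^(−Te/τ) = e^(−0.29/0.2435) = 0.3039.
Trapped volume = 445.0 × 0.3039 = 135.24 mL.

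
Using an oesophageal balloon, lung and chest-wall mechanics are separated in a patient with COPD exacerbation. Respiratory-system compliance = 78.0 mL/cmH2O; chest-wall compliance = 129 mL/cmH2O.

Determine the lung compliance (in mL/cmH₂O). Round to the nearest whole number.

197

1/CL = 1/Crs − 1/Ccw.
1/CL = 1/78.0 − 1/129 = 0.005069.
CL = 197.28 mL/cmH2O.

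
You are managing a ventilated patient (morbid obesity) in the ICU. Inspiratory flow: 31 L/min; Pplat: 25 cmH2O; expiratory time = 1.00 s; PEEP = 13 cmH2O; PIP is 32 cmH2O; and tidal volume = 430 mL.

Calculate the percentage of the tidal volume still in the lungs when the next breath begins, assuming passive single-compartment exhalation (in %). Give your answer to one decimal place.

Flow: 31 L/min ÷ 60 = 0.5167 L/s.
R = (PIP − Pplat)/V̇ = (32 − 25) / 0.5167 = 7.0/0.5167 = 13.548 cmH2O·s/L.
C = Vt/(Pplat − PEEP) = 430.0 / (25 − 13) = 430.0/12.0 = 35.833 mL/cmH2O.
τ = R × C = 13.548 × 0.03583 L/cmH2O = 0.4854 s.
Fraction remaining at end-expiration = e^(−Te/τ) = e^(−1.00/0.4854) = 0.1274 → 12.74%.

12.7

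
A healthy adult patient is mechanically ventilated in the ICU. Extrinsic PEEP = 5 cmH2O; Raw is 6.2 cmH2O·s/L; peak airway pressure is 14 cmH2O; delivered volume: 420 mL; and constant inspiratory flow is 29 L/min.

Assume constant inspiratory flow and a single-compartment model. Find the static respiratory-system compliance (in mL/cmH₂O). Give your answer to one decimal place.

70.0

Flow: 29 L/min ÷ 60 = 0.4833 L/s.
Equation of motion (constant flow): PIP = Vt/C + R·V̇ + PEEP.
Vt/C = PIP − R·V̇ − PEEP = 14 − 6.2×0.4833 − 5 = 14 − 2.996 − 5 = 6.004 cmH2O.
C = Vt / 6.004 = 420 / 6.004 = 69.953 mL/cmH2O.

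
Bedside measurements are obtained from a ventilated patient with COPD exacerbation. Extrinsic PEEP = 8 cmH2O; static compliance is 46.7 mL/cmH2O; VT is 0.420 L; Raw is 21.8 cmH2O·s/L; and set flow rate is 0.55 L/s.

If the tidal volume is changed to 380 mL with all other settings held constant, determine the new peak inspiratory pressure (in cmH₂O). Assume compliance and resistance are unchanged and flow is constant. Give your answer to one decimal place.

PIP = Vt/C + R·V̇ + PEEP (constant-flow equation of motion).
Only the elastic term changes: ΔPIP = ΔVt / C = (380 − 420) / 46.7 = -0.8565 cmH2O.
Original PIP = 420/46.7 + 21.8×0.55 + 8 = 28.984 cmH2O; new PIP = 28.984 + (-0.8565) = 28.128 cmH2O.

28.1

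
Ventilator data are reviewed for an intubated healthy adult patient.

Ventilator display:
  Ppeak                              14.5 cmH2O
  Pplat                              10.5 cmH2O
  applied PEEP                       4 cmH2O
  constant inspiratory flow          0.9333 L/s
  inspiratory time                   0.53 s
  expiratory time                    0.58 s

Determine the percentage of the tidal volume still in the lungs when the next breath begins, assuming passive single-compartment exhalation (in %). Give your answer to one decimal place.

16.9

Vt = flow × Ti = 0.9333 L/s × 0.53 s × 1000 mL/L = 494.65 mL.
R = (PIP − Pplat)/V̇ = (14.5 − 10.5) / 0.9333 = 4.0/0.9333 = 4.286 cmH2O·s/L.
C = Vt/(Pplat − PEEP) = 494.65 / (10.5 − 4) = 494.65/6.5 = 76.1 mL/cmH2O.
τ = R × C = 4.286 × 0.0761 L/cmH2O = 0.3262 s.
Fraction remaining at end-expiration = e^(−Te/τ) = e^(−0.58/0.3262) = 0.169 → 16.9%.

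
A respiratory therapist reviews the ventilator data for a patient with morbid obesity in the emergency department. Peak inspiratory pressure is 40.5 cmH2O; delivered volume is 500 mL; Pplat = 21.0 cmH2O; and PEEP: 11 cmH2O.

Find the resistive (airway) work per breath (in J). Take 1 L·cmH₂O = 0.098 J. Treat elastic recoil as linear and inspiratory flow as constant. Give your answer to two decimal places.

With constant inspiratory flow the resistive pressure is constant at PIP − Pplat = 40.5 − 21.0 = 19.5 cmH2O, so resistive work = 19.5 × 0.500 = 9.75 L·cmH2O.
× 0.098 J/(L·cmH2O) → 0.9555 J.

0.96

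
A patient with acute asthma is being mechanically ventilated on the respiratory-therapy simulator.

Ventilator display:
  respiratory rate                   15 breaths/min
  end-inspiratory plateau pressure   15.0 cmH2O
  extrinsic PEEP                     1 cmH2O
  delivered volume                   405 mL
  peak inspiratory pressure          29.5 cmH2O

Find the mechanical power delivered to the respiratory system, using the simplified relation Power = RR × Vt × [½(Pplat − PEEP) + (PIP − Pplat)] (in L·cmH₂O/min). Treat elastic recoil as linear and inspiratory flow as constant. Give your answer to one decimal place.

Per-breath work = Vt × [½(Pplat−PEEP) + (PIP−Pplat)] = 0.405 × [0.5×14.0 + 14.5] = 0.405 × 21.5 = 8.708 L·cmH2O.
Power = 15 × 8.708 = 130.62 L·cmH2O/min.

130.6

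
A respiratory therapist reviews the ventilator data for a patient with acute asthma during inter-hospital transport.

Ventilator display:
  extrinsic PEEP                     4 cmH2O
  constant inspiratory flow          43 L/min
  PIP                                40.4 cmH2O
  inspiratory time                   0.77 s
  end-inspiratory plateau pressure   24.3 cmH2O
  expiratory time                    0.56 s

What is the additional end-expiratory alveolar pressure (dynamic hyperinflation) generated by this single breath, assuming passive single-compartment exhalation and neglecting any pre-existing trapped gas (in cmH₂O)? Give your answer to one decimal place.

8.1

Flow: 43 L/min ÷ 60 = 0.7167 L/s.
Vt = flow × Ti = 0.7167 L/s × 0.77 s × 1000 mL/L = 551.86 mL.
R = (PIP − Pplat)/V̇ = (40.4 − 24.3) / 0.7167 = 16.1/0.7167 = 22.464 cmH2O·s/L.
C = Vt/(Pplat − PEEP) = 551.86 / (24.3 − 4) = 551.86/20.3 = 27.185 mL/cmH2O.
τ = R × C = 22.464 × 0.02719 L/cmH2O = 0.6108 s.
Fraction remaining = e^(−Te/τ) = e^(−0.56/0.6108) = 0.3998; trapped volume = 551.86 × 0.3998 = 220.63 mL.
Additional alveolar pressure from trapping ≈ V_trapped / C = 220.63 / 27.185 = 8.116 cmH2O.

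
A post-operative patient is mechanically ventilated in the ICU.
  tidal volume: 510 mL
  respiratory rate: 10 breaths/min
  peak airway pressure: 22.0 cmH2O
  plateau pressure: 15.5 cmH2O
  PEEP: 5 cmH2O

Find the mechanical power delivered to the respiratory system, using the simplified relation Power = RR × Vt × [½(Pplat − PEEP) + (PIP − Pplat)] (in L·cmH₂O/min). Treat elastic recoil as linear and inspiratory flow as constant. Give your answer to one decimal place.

59.9

Per-breath work = Vt × [½(Pplat−PEEP) + (PIP−Pplat)] = 0.510 × [0.5×10.5 + 6.5] = 0.510 × 11.75 = 5.993 L·cmH2O.
Power = 10 × 5.993 = 59.93 L·cmH2O/min.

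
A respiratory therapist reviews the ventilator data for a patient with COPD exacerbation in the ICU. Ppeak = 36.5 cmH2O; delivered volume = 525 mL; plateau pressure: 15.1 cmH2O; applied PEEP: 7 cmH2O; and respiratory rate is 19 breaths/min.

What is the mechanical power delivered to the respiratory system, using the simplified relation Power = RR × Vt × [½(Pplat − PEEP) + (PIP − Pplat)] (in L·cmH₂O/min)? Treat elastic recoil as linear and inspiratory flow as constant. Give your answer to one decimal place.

Per-breath work = Vt × [½(Pplat−PEEP) + (PIP−Pplat)] = 0.525 × [0.5×8.1 + 21.4] = 0.525 × 25.45 = 13.361 L·cmH2O.
Power = 19 × 13.361 = 253.86 L·cmH2O/min.

253.9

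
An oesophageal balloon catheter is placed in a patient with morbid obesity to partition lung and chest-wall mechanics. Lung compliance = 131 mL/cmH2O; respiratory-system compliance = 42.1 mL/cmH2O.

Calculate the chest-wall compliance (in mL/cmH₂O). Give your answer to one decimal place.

62.0

1/Ccw = 1/Crs − 1/CL.
1/Ccw = 1/42.1 − 1/131 = 0.01612.
Ccw = 62.035 mL/cmH2O.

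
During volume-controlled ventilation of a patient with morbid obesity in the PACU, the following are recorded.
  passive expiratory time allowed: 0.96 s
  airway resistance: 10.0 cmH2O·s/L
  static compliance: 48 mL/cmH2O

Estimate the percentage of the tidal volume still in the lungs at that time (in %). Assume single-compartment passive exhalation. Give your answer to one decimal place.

13.5

τ = R × C = 10.0 × 48 mL/cmH2O = 10.0 × 0.048 L/cmH2O = 0.48 s.
Passive exhalation: V(t)/V₀ = e^(−t/τ) = e^(−0.96/0.48) = 0.1353.
Fraction remaining = 0.1353 → 13.53%.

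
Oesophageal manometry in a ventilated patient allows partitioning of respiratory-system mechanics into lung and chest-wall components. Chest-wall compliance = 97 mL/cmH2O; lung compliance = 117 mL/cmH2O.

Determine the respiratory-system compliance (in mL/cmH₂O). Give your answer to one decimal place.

53.0

Lung and chest wall are elastances in series: 1/Crs = 1/CL + 1/Ccw.
1/Crs = 1/117 + 1/97 = 0.01886.
Crs = 53.022 mL/cmH2O.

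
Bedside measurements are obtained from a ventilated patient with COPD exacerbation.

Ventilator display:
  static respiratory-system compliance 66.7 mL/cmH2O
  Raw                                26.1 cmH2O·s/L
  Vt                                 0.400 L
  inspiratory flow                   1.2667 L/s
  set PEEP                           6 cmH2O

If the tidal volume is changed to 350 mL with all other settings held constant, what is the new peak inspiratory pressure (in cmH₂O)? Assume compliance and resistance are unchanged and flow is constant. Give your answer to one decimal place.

PIP = Vt/C + R·V̇ + PEEP (constant-flow equation of motion).
Only the elastic term changes: ΔPIP = ΔVt / C = (350 − 400) / 66.7 = -0.7496 cmH2O.
Original PIP = 400/66.7 + 26.1×1.2667 + 6 = 45.058 cmH2O; new PIP = 45.058 + (-0.7496) = 44.308 cmH2O.

44.3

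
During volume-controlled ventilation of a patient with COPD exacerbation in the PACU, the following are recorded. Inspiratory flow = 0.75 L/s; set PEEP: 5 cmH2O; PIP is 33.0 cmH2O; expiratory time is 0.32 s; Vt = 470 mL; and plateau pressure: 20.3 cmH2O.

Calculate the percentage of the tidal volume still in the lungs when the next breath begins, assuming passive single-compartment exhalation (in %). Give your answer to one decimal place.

54.1

R = (PIP − Pplat)/V̇ = (33.0 − 20.3) / 0.75 = 12.7/0.75 = 16.933 cmH2O·s/L.
C = Vt/(Pplat − PEEP) = 470.0 / (20.3 − 5) = 470.0/15.3 = 30.719 mL/cmH2O.
τ = R × C = 16.933 × 0.03072 L/cmH2O = 0.5202 s.
Fraction remaining at end-expiration = e^(−Te/τ) = e^(−0.32/0.5202) = 0.5406 → 54.06%.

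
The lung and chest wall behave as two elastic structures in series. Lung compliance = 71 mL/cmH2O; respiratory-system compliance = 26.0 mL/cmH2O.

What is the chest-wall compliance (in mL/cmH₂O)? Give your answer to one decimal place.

1/Ccw = 1/Crs − 1/CL.
1/Ccw = 1/26.0 − 1/71 = 0.02438.
Ccw = 41.017 mL/cmH2O.

41.0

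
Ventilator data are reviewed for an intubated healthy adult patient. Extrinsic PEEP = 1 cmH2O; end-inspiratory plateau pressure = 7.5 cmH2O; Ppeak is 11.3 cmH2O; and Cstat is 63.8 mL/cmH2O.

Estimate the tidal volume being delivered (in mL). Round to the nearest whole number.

Vt = Cstat × (Pplat − PEEP) = 63.8 × (7.5 − 1) = 63.8 × 6.5 = 414.7 mL.

415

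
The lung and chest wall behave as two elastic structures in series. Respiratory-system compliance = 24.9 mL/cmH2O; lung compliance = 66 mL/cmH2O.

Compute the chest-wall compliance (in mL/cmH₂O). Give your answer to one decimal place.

40.0

1/Ccw = 1/Crs − 1/CL.
1/Ccw = 1/24.9 − 1/66 = 0.02501.
Ccw = 39.984 mL/cmH2O.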